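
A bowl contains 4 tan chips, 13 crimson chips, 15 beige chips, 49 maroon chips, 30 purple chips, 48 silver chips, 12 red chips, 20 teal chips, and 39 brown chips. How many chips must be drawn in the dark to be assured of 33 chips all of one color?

191

Treat the 9 colors as pigeonholes.
In the worst case we take at most 32 of each color, but all 4 tan, all 13 crimson, all 15 beige, all 30 purple, all 12 red, and all 20 teal (fewer than 32), giving 4 + 13 + 15 + 32 + 30 + 32 + 12 + 20 + 32 = 190.
One more chip then forces some color to 33, so 190 + 1 = 191.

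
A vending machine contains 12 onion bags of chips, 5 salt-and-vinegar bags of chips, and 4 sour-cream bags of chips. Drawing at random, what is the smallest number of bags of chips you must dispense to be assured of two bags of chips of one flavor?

The worst case takes 1 bag of chips of each flavor without reaching 2 of any: 3 × 1 = 3.
The next bag of chips must bring some flavor to 2, so 3 + 1 = 4.

4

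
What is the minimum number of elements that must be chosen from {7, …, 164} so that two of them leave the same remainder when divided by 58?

Group the integers by remainder mod 58; there are 58 residue classes, each nonempty in this range.
Choosing one from each class (58 integers) avoids any shared remainder.
One more choice must repeat a class, so two differ by a multiple of 58. Hence 58 + 1 = 59.

59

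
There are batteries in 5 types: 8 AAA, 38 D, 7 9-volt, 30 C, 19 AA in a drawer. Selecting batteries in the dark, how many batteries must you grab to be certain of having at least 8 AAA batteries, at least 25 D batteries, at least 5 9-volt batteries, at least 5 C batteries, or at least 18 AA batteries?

The worst case stops just short of every target: 7 AAA, 24 D, 4 9-volt, 4 C, 17 AA — 7 + 24 + 4 + 4 + 17 = 56 batteries.
One more battery must push some type to its target, so 56 + 1 = 57.

57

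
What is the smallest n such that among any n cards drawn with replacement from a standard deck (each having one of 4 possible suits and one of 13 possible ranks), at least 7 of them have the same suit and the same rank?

313

There are 4 × 13 = 52 (suit, rank) combinations acting as pigeonholes.
With 52 × 6 = 312 cards drawn with replacement from a standard deck we could place exactly 6 in each, with no (suit, rank) pair reaching 7.
One more forces some (suit, rank) pair to hold 7, so 312 + 1 = 313.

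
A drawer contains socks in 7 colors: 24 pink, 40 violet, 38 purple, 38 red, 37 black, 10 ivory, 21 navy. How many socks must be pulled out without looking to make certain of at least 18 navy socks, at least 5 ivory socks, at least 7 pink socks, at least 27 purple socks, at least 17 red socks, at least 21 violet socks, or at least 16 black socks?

105

The worst case stops just short of every target: 6 pink, 20 violet, 26 purple, 16 red, 15 black, 4 ivory, 17 navy — 6 + 20 + 26 + 16 + 15 + 4 + 17 = 104 socks.
One more sock must push some color to its target, so 104 + 1 = 105.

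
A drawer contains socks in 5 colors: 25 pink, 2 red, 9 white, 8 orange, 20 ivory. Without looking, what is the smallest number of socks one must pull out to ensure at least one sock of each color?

63

The hardest color to obtain is red: we could draw every other sock first — 64 − 2 = 62 socks — without a single red one.
The next draw must be red, so 62 + 1 = 63.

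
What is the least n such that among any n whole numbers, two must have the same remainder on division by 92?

93

Use the pigeonhole principle on residue classes: two integers differ by a multiple of 92 exactly when they share a remainder mod 92.
There are 92 residue classes mod 92, so 92 integers can all lie in distinct classes.
One more integer must repeat a residue, giving a difference divisible by 92. So n = 92 + 1 = 93.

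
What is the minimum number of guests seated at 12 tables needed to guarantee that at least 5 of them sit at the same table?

There are 12 tables acting as pigeonholes.
With 12 × 4 = 48 guests we could place exactly 4 in each, with no class reaching 5.
One more forces some class to hold 5, so 48 + 1 = 49.

49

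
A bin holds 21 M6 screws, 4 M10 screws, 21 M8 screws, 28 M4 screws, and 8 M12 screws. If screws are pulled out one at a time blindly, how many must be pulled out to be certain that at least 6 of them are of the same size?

In the worst case we take at most 5 of each size, but all 4 M10 (fewer than 5), giving 5 + 4 + 5 + 5 + 5 = 24.
One more screw then forces some size to 6, so 24 + 1 = 25.

25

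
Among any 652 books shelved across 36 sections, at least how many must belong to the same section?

19

The 652 books fall into 36 sections.
If each of the 36 sections held at most 18, the total would be at most 36 × 18 = 648 < 652, a contradiction.
So at least one holds ⌈652/36⌉ = 19.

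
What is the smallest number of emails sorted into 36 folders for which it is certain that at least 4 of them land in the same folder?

109

There are 36 folders acting as pigeonholes.
With 36 × 3 = 108 emails we could place exactly 3 in each, with no class reaching 4.
One more forces some class to hold 4, so 108 + 1 = 109.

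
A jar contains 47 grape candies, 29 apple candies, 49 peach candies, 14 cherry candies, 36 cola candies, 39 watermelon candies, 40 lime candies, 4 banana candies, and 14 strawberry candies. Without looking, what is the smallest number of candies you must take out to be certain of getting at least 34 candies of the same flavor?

227

In the worst case we take at most 33 of each flavor, but all 29 apple, all 14 cherry, all 4 banana, and all 14 strawberry (fewer than 33), giving 33 + 29 + 33 + 14 + 33 + 33 + 33 + 4 + 14 = 226.
One more candy then forces some flavor to 34, so 226 + 1 = 227.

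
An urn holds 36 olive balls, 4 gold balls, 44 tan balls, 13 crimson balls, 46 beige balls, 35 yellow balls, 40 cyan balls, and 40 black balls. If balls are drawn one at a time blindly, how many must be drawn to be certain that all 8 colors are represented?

255

The hardest color to obtain is gold: we could draw every other ball first — 258 − 4 = 254 balls — without a single gold one.
The next draw must be gold, so 254 + 1 = 255.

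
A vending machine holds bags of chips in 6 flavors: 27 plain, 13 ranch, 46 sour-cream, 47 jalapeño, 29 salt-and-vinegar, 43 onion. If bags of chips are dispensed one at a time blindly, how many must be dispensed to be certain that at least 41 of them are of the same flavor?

In the worst case we take at most 40 of each flavor, but all 27 plain, all 13 ranch, and all 29 salt-and-vinegar (fewer than 40), giving 27 + 13 + 40 + 40 + 29 + 40 = 189.
One more bag of chips then forces some flavor to 41, so 189 + 1 = 190.

190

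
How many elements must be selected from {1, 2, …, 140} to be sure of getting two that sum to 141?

Partition {1, …, 140} into 70 pairs: {1,140}, {2,139}, …, {70,71}.
Choosing 70 integers — say the integers 1 through 70 — takes one from each pair and avoids the property.
Choosing 71 forces two into the same pair by pigeonhole, and those sum to 141. So 71.

71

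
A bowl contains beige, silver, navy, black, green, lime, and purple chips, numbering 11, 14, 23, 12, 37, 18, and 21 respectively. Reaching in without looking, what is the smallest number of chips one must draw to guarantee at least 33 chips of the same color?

132

Treat the 7 colors as pigeonholes.
In the worst case we take at most 32 of each color, but all 11 beige, all 14 silver, all 23 navy, all 12 black, all 18 lime, and all 21 purple (fewer than 32), giving 11 + 14 + 23 + 12 + 32 + 18 + 21 = 131.
One more chip then forces some color to 33, so 131 + 1 = 132.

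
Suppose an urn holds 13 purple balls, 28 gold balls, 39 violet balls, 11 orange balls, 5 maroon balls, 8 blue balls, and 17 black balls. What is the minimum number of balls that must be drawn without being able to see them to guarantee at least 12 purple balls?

120

To avoid purple balls as long as possible, exhaust the other 6 colors first.
The worst case draws every non-purple ball first: 28 + 39 + 11 + 5 + 8 + 17 = 108.
The next 12 draws are then forced to be purple, giving 108 + 12 = 120.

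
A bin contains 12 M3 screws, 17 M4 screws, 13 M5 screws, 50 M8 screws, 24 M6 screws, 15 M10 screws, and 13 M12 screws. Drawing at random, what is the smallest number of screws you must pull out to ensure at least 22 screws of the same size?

Treat the 7 sizes as pigeonholes.
In the worst case we take at most 21 of each size, but all 12 M3, all 17 M4, all 13 M5, all 15 M10, and all 13 M12 (fewer than 21), giving 12 + 17 + 13 + 21 + 21 + 15 + 13 = 112.
One more screw then forces some size to 22, so 112 + 1 = 113.

113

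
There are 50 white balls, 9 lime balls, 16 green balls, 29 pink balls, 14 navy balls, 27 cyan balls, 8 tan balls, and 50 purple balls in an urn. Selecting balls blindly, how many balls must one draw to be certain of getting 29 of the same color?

159

In the worst case we take at most 28 of each color, but all 9 lime, all 16 green, all 14 navy, all 27 cyan, and all 8 tan (fewer than 28), giving 28 + 9 + 16 + 28 + 14 + 27 + 8 + 28 = 158.
One more ball then forces some color to 29, so 158 + 1 = 159.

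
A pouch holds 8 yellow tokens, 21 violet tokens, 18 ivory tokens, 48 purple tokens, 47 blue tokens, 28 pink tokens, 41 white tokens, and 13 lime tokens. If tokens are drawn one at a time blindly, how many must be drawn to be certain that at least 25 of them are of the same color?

In the worst case we take at most 24 of each color, but all 8 yellow, all 21 violet, all 18 ivory, and all 13 lime (fewer than 24), giving 8 + 21 + 18 + 24 + 24 + 24 + 24 + 13 = 156.
One more token then forces some color to 25, so 156 + 1 = 157.

157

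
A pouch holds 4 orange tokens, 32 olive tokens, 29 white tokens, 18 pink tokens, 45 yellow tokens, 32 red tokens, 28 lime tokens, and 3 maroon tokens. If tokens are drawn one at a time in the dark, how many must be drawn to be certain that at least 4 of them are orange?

To avoid orange tokens as long as possible, exhaust the other 7 colors first.
The worst case draws every non-orange token first: 32 + 29 + 18 + 45 + 32 + 28 + 3 = 187.
The next 4 draws are then forced to be orange, giving 187 + 4 = 191.

191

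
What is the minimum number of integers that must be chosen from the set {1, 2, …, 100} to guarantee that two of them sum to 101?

51

Partition {1, …, 100} into 50 pairs: {1,100}, {2,99}, …, {50,51}.
Choosing 50 integers — say the integers 1 through 50 — takes one from each pair and avoids the property.
Choosing 51 forces two into the same pair by pigeonhole, and those sum to 101. So 51.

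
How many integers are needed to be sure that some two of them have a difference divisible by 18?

19

Two integers differ by a multiple of 18 exactly when they share a remainder mod 18.
There are 18 residue classes mod 18, so 18 integers can all lie in distinct classes.
One more integer must repeat a residue, giving a difference divisible by 18. So n = 18 + 1 = 19.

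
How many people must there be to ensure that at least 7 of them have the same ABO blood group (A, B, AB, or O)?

There are 4 ABO blood groups acting as pigeonholes.
With 4 × 6 = 24 people we could place exactly 6 in each, with no class reaching 7.
One more forces some class to hold 7, so 24 + 1 = 25.

25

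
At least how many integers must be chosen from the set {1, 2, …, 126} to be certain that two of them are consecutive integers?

Partition {1, …, 126} into 63 pairs: {1,2}, {3,4}, …, {125,126}.
Choosing 63 integers — say the 63 even numbers 2, 4, …, 126 — takes one from each pair and avoids the property.
Choosing 64 forces two into the same pair by pigeonhole, and those are consecutive. So 64.

64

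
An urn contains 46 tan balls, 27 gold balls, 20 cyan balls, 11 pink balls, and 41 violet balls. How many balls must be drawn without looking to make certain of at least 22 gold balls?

The worst case draws every non-gold ball first: 46 + 20 + 11 + 41 = 118.
The next 22 draws are then forced to be gold, giving 118 + 22 = 140.

140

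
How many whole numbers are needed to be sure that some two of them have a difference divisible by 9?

10

Two integers differ by a multiple of 9 exactly when they share a remainder mod 9.
There are 9 residue classes mod 9, so 9 integers can all lie in distinct classes.
One more integer must repeat a residue, giving a difference divisible by 9. So n = 9 + 1 = 10.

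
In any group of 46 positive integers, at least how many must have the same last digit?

There are 10 possible last digits, which serve as the pigeonholes.
If each of the 10 possible last digits held at most 4, the total would be at most 10 × 4 = 40 < 46, a contradiction.
So at least one holds ⌈46/10⌉ = 5.

5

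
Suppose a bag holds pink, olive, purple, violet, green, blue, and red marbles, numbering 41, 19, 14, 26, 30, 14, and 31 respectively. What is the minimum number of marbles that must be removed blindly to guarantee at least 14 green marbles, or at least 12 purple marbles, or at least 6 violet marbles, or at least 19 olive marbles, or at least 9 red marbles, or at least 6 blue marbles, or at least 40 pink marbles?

The worst case stops just short of every target: 39 pink, 18 olive, 11 purple, 5 violet, 13 green, 5 blue, 8 red — 39 + 18 + 11 + 5 + 13 + 5 + 8 = 99 marbles.
One more marble must push some color to its target, so 99 + 1 = 100.

100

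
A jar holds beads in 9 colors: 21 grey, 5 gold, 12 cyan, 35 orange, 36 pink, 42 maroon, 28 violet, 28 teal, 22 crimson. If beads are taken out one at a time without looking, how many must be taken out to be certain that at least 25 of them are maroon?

212

To avoid maroon beads as long as possible, exhaust the other 8 colors first.
The worst case draws every non-maroon bead first: 21 + 5 + 12 + 35 + 36 + 28 + 28 + 22 = 187.
The next 25 draws are then forced to be maroon, giving 187 + 25 = 212.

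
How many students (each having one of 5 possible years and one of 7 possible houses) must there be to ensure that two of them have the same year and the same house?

36

There are 5 × 7 = 35 (year, house) combinations acting as pigeonholes.
With 35 students we could place one in each, avoiding any repeat.
One more forces some (year, house) pair to hold 2, so 35 + 1 = 36.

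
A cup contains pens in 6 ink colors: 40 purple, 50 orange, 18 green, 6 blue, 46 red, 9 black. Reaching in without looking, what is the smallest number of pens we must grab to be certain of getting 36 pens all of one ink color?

139

Treat the 6 ink colors as pigeonholes.
In the worst case we take at most 35 of each ink color, but all 18 green, all 6 blue, and all 9 black (fewer than 35), giving 35 + 35 + 18 + 6 + 35 + 9 = 138.
One more pen then forces some ink color to 36, so 138 + 1 = 139.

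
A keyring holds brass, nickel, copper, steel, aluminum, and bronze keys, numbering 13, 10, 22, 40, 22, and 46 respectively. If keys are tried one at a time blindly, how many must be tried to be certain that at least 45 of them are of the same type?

In the worst case we take at most 44 of each type, but all 13 brass, all 10 nickel, all 22 copper, all 40 steel, and all 22 aluminum (fewer than 44), giving 13 + 10 + 22 + 40 + 22 + 44 = 151.
One more key then forces some type to 45, so 151 + 1 = 152.

152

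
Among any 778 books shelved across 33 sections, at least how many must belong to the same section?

If each of the 33 sections held at most 23, the total would be at most 33 × 23 = 759 < 778, a contradiction.
So at least one holds ⌈778/33⌉ = 24.

24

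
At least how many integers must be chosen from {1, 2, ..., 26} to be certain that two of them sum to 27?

Partition {1, …, 26} into 13 pairs: {1,26}, {2,25}, …, {13,14}.
Choosing 13 integers — say the integers 1 through 13 — takes one from each pair and avoids the property.
Choosing 14 forces two into the same pair by pigeonhole, and those sum to 27. So 14.

14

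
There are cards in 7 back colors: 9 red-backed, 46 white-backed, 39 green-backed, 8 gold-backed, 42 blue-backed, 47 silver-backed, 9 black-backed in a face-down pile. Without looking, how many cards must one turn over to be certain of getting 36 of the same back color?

167

In the worst case we take at most 35 of each back color, but all 9 red-backed, all 8 gold-backed, and all 9 black-backed (fewer than 35), giving 9 + 35 + 35 + 8 + 35 + 35 + 9 = 166.
One more card then forces some back color to 36, so 166 + 1 = 167.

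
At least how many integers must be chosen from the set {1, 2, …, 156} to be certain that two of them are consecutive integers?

Partition {1, …, 156} into 78 pairs: {1,2}, {3,4}, …, {155,156}.
Choosing 78 integers — say the 78 even numbers 2, 4, …, 156 — takes one from each pair and avoids the property.
Choosing 79 forces two into the same pair by pigeonhole, and those are consecutive. So 79.

79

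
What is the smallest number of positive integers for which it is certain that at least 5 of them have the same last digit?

There are 10 possible last digits acting as pigeonholes.
With 10 × 4 = 40 positive integers we could place exactly 4 in each, with no class reaching 5.
One more forces some class to hold 5, so 40 + 1 = 41.

41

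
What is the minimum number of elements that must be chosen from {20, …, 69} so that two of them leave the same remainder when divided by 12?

Group the integers by remainder mod 12; there are 12 residue classes, each nonempty in this range.
Choosing one from each class (12 integers) avoids any shared remainder.
One more choice must repeat a class, so two differ by a multiple of 12. Hence 12 + 1 = 13.

13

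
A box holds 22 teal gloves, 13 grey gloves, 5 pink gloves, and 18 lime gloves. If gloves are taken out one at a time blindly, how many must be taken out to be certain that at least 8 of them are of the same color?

27

Treat the 4 colors as pigeonholes.
In the worst case we take at most 7 of each color, but all 5 pink (fewer than 7), giving 7 + 7 + 5 + 7 = 26.
One more glove then forces some color to 8, so 26 + 1 = 27.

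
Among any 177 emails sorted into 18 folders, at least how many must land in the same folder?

10

The 177 emails fall into 18 folders.
If each of the 18 folders held at most 9, the total would be at most 18 × 9 = 162 < 177, a contradiction.
So at least one holds ⌈177/18⌉ = 10.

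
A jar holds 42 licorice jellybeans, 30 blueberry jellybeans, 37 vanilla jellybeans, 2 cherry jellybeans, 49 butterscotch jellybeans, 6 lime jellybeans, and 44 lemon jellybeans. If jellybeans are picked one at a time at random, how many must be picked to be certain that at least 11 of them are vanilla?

184

The worst case draws every non-vanilla jellybean first: 42 + 30 + 2 + 49 + 6 + 44 = 173.
The next 11 draws are then forced to be vanilla, giving 173 + 11 = 184.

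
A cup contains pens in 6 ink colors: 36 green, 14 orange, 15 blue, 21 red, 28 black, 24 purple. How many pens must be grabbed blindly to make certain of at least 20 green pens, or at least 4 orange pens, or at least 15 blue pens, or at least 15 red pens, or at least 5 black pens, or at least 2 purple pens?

The worst case stops just short of every target: 19 green, 3 orange, 14 blue, 14 red, 4 black, 1 purple — 19 + 3 + 14 + 14 + 4 + 1 = 55 pens.
One more pen must push some ink color to its target, so 55 + 1 = 56.

56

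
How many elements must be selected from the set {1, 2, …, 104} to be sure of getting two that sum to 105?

Partition {1, …, 104} into 52 pairs: {1,104}, {2,103}, …, {52,53}.
Choosing 52 integers — say the integers 1 through 52 — takes one from each pair and avoids the property.
Choosing 53 forces two into the same pair by pigeonhole, and those sum to 105. So 53.

53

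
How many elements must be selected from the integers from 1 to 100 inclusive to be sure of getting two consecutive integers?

Partition {1, …, 100} into 50 pairs: {1,2}, {3,4}, …, {99,100}.
Choosing 50 integers — say the 50 even numbers 2, 4, …, 100 — takes one from each pair and avoids the property.
Choosing 51 forces two into the same pair by pigeonhole, and those are consecutive. So 51.

51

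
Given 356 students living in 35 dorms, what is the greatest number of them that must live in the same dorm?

11

The 356 students fall into 35 dorms.
If each of the 35 dorms held at most 10, the total would be at most 35 × 10 = 350 < 356, a contradiction.
So at least one holds ⌈356/35⌉ = 11.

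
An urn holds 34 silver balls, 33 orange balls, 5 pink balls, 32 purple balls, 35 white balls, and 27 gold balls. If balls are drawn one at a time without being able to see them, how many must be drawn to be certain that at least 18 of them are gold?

157

The worst case draws every non-gold ball first: 34 + 33 + 5 + 32 + 35 = 139.
The next 18 draws are then forced to be gold, giving 139 + 18 = 157.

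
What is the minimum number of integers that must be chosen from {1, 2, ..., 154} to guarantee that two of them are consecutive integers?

78

Partition {1, …, 154} into 77 pairs: {1,2}, {3,4}, …, {153,154}.
Choosing 77 integers — say the 77 even numbers 2, 4, …, 154 — takes one from each pair and avoids the property.
Choosing 78 forces two into the same pair by pigeonhole, and those are consecutive. So 78.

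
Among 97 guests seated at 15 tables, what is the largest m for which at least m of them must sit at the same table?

7

If each of the 15 tables held at most 6, the total would be at most 15 × 6 = 90 < 97, a contradiction.
So at least one holds ⌈97/15⌉ = 7.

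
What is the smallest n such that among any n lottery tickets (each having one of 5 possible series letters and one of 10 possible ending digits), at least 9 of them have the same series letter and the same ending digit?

401

There are 5 × 10 = 50 (series letter, ending digit) combinations acting as pigeonholes.
With 50 × 8 = 400 lottery tickets we could place exactly 8 in each, with no (series letter, ending digit) pair reaching 9.
One more forces some (series letter, ending digit) pair to hold 9, so 400 + 1 = 401.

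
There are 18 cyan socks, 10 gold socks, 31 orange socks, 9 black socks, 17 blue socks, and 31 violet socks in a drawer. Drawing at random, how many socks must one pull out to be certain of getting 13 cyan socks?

111

To avoid cyan socks as long as possible, exhaust the other 5 colors first.
The worst case draws every non-cyan sock first: 10 + 31 + 9 + 17 + 31 = 98.
The next 13 draws are then forced to be cyan, giving 98 + 13 = 111.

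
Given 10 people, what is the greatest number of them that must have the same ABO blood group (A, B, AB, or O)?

3

If each of the 4 ABO blood groups held at most 2, the total would be at most 4 × 2 = 8 < 10, a contradiction.
So at least one holds ⌈10/4⌉ = 3.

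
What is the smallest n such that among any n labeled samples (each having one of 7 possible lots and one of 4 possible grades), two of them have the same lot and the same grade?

29

There are 7 × 4 = 28 (lot, grade) combinations acting as pigeonholes.
With 28 labeled samples we could place one in each, avoiding any repeat.
One more forces some (lot, grade) pair to hold 2, so 28 + 1 = 29.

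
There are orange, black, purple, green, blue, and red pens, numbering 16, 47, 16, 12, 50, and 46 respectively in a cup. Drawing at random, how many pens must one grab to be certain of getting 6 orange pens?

177

The worst case draws every non-orange pen first: 47 + 16 + 12 + 50 + 46 = 171.
The next 6 draws are then forced to be orange, giving 171 + 6 = 177.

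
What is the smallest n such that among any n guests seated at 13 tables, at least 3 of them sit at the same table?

There are 13 tables acting as pigeonholes.
With 13 × 2 = 26 guests we could place exactly 2 in each, with no class reaching 3.
One more forces some class to hold 3, so 26 + 1 = 27.

27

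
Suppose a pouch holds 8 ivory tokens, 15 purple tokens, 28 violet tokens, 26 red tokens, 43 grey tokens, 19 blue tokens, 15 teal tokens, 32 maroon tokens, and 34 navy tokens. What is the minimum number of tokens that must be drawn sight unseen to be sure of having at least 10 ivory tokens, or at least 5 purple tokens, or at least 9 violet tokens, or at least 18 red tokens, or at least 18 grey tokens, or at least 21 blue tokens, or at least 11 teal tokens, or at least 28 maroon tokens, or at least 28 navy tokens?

138

The worst case stops just short of every target: all 8 ivory, 4 purple, 8 violet, 17 red, 17 grey, all 19 blue, 10 teal, 27 maroon, 27 navy — 8 + 4 + 8 + 17 + 17 + 19 + 10 + 27 + 27 = 137 tokens.
One more token must push some color to its target, so 137 + 1 = 138.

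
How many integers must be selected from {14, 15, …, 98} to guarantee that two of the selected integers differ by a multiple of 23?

Use the pigeonhole principle on residue classes: group the integers by remainder mod 23; there are 23 residue classes, each nonempty in this range.
Choosing one from each class (23 integers) avoids any shared remainder.
One more choice must repeat a class, so two differ by a multiple of 23. Hence 23 + 1 = 24.

24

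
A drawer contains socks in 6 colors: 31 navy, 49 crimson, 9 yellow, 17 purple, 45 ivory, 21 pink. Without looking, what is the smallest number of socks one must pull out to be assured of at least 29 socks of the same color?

In the worst case we take at most 28 of each color, but all 9 yellow, all 17 purple, and all 21 pink (fewer than 28), giving 28 + 28 + 9 + 17 + 28 + 21 = 131.
One more sock then forces some color to 29, so 131 + 1 = 132.

132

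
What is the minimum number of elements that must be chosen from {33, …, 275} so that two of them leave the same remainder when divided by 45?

Group the integers by remainder mod 45; there are 45 residue classes, each nonempty in this range.
Choosing one from each class (45 integers) avoids any shared remainder.
One more choice must repeat a class, so two differ by a multiple of 45. Hence 45 + 1 = 46.

46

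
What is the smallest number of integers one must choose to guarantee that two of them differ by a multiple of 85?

86

Two integers differ by a multiple of 85 exactly when they share a remainder mod 85.
There are 85 residue classes mod 85, so 85 integers can all lie in distinct classes.
One more integer must repeat a residue, giving a difference divisible by 85. So n = 85 + 1 = 86.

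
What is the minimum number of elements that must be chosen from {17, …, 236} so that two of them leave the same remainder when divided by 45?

46

Group the integers by remainder mod 45; there are 45 residue classes, each nonempty in this range.
Choosing one from each class (45 integers) avoids any shared remainder.
One more choice must repeat a class, so two differ by a multiple of 45. Hence 45 + 1 = 46.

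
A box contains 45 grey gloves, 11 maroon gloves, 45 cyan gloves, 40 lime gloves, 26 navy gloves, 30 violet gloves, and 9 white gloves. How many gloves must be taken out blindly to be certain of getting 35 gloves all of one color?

In the worst case we take at most 34 of each color, but all 11 maroon, all 26 navy, all 30 violet, and all 9 white (fewer than 34), giving 34 + 11 + 34 + 34 + 26 + 30 + 9 = 178.
One more glove then forces some color to 35, so 178 + 1 = 179.

179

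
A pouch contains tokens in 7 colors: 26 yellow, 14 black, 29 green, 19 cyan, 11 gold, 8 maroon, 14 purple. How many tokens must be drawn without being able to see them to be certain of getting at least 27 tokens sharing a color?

Treat the 7 colors as pigeonholes.
In the worst case we take at most 26 of each color, but all 14 black, all 19 cyan, all 11 gold, all 8 maroon, and all 14 purple (fewer than 26), giving 26 + 14 + 26 + 19 + 11 + 8 + 14 = 118.
One more token then forces some color to 27, so 118 + 1 = 119.

119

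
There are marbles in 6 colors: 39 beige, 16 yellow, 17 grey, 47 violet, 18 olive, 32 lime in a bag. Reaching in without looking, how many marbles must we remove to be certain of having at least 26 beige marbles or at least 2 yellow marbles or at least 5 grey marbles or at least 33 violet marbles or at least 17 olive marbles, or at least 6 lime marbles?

84

The worst case stops just short of every target: 25 beige, 1 yellow, 4 grey, 32 violet, 16 olive, 5 lime — 25 + 1 + 4 + 32 + 16 + 5 = 83 marbles.
One more marble must push some color to its target, so 83 + 1 = 84.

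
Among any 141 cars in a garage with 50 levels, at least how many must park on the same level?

3

The 141 cars fall into 50 levels.
If each of the 50 levels held at most 2, the total would be at most 50 × 2 = 100 < 141, a contradiction.
So at least one holds ⌈141/50⌉ = 3.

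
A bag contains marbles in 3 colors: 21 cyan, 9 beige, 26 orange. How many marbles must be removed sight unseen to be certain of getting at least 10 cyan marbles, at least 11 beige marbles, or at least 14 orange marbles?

32

Each of the 3 colors has its own threshold; avoid all of them simultaneously.
The worst case stops just short of every target: 9 cyan, all 9 beige, 13 orange — 9 + 9 + 13 = 31 marbles.
One more marble must push some color to its target, so 31 + 1 = 32.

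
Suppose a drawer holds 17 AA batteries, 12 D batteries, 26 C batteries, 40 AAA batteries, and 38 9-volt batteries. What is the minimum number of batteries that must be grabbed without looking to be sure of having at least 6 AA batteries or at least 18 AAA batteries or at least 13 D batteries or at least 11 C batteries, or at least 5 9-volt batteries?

49

The worst case stops just short of every target: 5 AA, 12 D, 10 C, 17 AAA, 4 9-volt — 5 + 12 + 10 + 17 + 4 = 48 batteries.
One more battery must push some type to its target, so 48 + 1 = 49.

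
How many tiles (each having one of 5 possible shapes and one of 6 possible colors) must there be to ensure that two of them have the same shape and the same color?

There are 5 × 6 = 30 (shape, color) combinations acting as pigeonholes.
With 30 tiles we could place one in each, avoiding any repeat.
One more forces some (shape, color) pair to hold 2, so 30 + 1 = 31.

31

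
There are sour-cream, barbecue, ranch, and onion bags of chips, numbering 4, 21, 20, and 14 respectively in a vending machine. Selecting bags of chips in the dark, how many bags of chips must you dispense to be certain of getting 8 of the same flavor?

Treat the 4 flavors as pigeonholes.
In the worst case we take at most 7 of each flavor, but all 4 sour-cream (fewer than 7), giving 4 + 7 + 7 + 7 = 25.
One more bag of chips then forces some flavor to 8, so 25 + 1 = 26.

26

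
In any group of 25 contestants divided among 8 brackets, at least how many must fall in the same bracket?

4

The 25 contestants fall into 8 brackets.
If each of the 8 brackets held at most 3, the total would be at most 8 × 3 = 24 < 25, a contradiction.
So at least one holds ⌈25/8⌉ = 4.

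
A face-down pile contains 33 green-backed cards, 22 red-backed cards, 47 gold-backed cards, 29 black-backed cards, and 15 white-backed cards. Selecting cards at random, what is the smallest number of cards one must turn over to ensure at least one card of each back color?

132

The hardest back color to obtain is white-backed: we could draw every other card first — 146 − 15 = 131 cards — without a single white-backed one.
The next draw must be white-backed, so 131 + 1 = 132.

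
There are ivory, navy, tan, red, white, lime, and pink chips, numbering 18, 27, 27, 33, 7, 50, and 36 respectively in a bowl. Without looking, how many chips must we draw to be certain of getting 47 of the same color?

195

In the worst case we take at most 46 of each color, but all 18 ivory, all 27 navy, all 27 tan, all 33 red, all 7 white, and all 36 pink (fewer than 46), giving 18 + 27 + 27 + 33 + 7 + 46 + 36 = 194.
One more chip then forces some color to 47, so 194 + 1 = 195.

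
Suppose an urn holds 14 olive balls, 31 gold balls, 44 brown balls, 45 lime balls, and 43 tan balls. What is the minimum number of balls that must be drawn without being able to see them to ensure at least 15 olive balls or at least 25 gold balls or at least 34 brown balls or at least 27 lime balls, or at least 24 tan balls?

Each of the 5 colors has its own threshold; avoid all of them simultaneously.
The worst case stops just short of every target: 14 olive, 24 gold, 33 brown, 26 lime, 23 tan — 14 + 24 + 33 + 26 + 23 = 120 balls.
One more ball must push some color to its target, so 120 + 1 = 121.

121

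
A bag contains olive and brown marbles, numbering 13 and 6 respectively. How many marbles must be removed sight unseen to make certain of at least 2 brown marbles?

15

The worst case draws every non-brown marble first: 13.
The next 2 draws are then forced to be brown, giving 13 + 2 = 15.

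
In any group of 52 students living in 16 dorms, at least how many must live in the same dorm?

4

If each of the 16 dorms held at most 3, the total would be at most 16 × 3 = 48 < 52, a contradiction.
So at least one holds ⌈52/16⌉ = 4.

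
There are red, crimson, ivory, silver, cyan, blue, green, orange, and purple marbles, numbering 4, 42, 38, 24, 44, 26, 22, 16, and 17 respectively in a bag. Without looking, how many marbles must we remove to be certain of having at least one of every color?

230

The hardest color to obtain is red: we could draw every other marble first — 233 − 4 = 229 marbles — without a single red one.
The next draw must be red, so 229 + 1 = 230.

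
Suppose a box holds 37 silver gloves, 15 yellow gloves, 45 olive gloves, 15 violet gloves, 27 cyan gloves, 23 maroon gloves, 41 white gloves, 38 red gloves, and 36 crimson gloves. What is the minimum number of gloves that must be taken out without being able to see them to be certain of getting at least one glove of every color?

263

The hardest color to obtain is yellow: we could draw every other glove first — 277 − 15 = 262 gloves — without a single yellow one.
The next draw must be yellow, so 262 + 1 = 263.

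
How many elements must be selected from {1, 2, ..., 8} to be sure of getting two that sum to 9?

5

Partition {1, …, 8} into 4 pairs: {1,8}, {2,7}, …, {4,5}.
Choosing 4 integers — say the integers 1 through 4 — takes one from each pair and avoids the property.
Choosing 5 forces two into the same pair by pigeonhole, and those sum to 9. So 5.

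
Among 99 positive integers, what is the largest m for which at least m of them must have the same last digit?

10

There are 10 possible last digits, which serve as the pigeonholes.
If each of the 10 possible last digits held at most 9, the total would be at most 10 × 9 = 90 < 99, a contradiction.
So at least one holds ⌈99/10⌉ = 10.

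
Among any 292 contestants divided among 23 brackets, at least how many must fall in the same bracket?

The 292 contestants fall into 23 brackets.
If each of the 23 brackets held at most 12, the total would be at most 23 × 12 = 276 < 292, a contradiction.
So at least one holds ⌈292/23⌉ = 13.

13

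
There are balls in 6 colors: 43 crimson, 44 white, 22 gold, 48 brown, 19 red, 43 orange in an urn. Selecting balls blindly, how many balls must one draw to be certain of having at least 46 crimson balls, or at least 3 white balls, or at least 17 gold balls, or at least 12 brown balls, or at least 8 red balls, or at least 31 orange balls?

110

The worst case stops just short of every target: all 43 crimson, 2 white, 16 gold, 11 brown, 7 red, 30 orange — 43 + 2 + 16 + 11 + 7 + 30 = 109 balls.
One more ball must push some color to its target, so 109 + 1 = 110.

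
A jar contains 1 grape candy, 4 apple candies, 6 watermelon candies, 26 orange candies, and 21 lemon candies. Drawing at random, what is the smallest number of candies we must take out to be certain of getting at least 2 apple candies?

The worst case draws every non-apple candy first: 1 + 6 + 26 + 21 = 54.
The next 2 draws are then forced to be apple, giving 54 + 2 = 56.

56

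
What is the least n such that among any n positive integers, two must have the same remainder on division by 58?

Two integers differ by a multiple of 58 exactly when they share a remainder mod 58.
There are 58 residue classes mod 58, so 58 integers can all lie in distinct classes.
One more integer must repeat a residue, giving a difference divisible by 58. So n = 58 + 1 = 59.

59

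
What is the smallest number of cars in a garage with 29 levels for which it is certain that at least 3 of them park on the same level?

There are 29 levels acting as pigeonholes.
With 29 × 2 = 58 cars we could place exactly 2 in each, with no class reaching 3.
One more forces some class to hold 3, so 58 + 1 = 59.

59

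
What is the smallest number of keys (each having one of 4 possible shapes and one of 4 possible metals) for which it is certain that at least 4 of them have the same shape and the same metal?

49

There are 4 × 4 = 16 (shape, metal) combinations acting as pigeonholes.
With 16 × 3 = 48 keys we could place exactly 3 in each, with no (shape, metal) pair reaching 4.
One more forces some (shape, metal) pair to hold 4, so 48 + 1 = 49.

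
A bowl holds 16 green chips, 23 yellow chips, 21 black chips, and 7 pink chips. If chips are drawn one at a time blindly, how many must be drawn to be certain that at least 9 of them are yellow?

To avoid yellow chips as long as possible, exhaust the other 3 colors first.
The worst case draws every non-yellow chip first: 16 + 21 + 7 = 44.
The next 9 draws are then forced to be yellow, giving 44 + 9 = 53.

53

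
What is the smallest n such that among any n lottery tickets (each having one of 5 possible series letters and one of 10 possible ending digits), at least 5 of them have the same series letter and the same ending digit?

201

There are 5 × 10 = 50 (series letter, ending digit) combinations acting as pigeonholes.
With 50 × 4 = 200 lottery tickets we could place exactly 4 in each, with no (series letter, ending digit) pair reaching 5.
One more forces some (series letter, ending digit) pair to hold 5, so 200 + 1 = 201.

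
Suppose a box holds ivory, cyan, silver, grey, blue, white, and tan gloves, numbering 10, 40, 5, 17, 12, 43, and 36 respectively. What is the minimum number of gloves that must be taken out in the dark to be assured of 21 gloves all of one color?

105

Treat the 7 colors as pigeonholes.
In the worst case we take at most 20 of each color, but all 10 ivory, all 5 silver, all 17 grey, and all 12 blue (fewer than 20), giving 10 + 20 + 5 + 17 + 12 + 20 + 20 = 104.
One more glove then forces some color to 21, so 104 + 1 = 105.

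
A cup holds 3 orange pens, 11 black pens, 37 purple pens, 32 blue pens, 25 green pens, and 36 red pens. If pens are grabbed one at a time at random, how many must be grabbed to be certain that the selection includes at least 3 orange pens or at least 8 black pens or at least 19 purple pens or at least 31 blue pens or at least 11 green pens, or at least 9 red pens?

76

The worst case stops just short of every target: 2 orange, 7 black, 18 purple, 30 blue, 10 green, 8 red — 2 + 7 + 18 + 30 + 10 + 8 = 75 pens.
One more pen must push some ink color to its target, so 75 + 1 = 76.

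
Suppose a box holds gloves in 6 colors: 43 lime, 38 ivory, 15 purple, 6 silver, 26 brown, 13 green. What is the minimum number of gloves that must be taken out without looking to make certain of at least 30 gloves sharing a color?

119

Treat the 6 colors as pigeonholes.
In the worst case we take at most 29 of each color, but all 15 purple, all 6 silver, all 26 brown, and all 13 green (fewer than 29), giving 29 + 29 + 15 + 6 + 26 + 13 = 118.
One more glove then forces some color to 30, so 118 + 1 = 119.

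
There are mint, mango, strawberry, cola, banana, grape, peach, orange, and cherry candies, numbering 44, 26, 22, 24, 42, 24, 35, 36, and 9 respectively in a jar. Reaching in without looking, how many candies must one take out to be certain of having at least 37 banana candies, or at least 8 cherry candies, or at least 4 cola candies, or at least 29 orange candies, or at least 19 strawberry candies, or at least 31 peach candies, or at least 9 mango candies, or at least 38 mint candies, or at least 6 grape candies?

173

The worst case stops just short of every target: 37 mint, 8 mango, 18 strawberry, 3 cola, 36 banana, 5 grape, 30 peach, 28 orange, 7 cherry — 37 + 8 + 18 + 3 + 36 + 5 + 30 + 28 + 7 = 172 candies.
One more candy must push some flavor to its target, so 172 + 1 = 173.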